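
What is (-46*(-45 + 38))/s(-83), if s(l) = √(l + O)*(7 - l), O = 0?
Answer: -161*I*√83/3735 ≈ -0.39271*I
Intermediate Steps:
s(l) = √l*(7 - l) (s(l) = √(l + 0)*(7 - l) = √l*(7 - l))
(-46*(-45 + 38))/s(-83) = (-46*(-45 + 38))/((√(-83)*(7 - 1*(-83)))) = (-46*(-7))/(((I*√83)*(7 + 83))) = 322/(((I*√83)*90)) = 322/((90*I*√83)) = 322*(-I*√83/7470) = -161*I*√83/3735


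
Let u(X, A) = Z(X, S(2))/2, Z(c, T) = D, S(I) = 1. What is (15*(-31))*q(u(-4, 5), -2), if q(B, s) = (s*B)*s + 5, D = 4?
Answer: -6045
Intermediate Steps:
Z(c, T) = 4
u(X, A) = 2 (u(X, A) = 4/2 = 4*(1/2) = 2)
q(B, s) = 5 + B*s**2 (q(B, s) = (B*s)*s + 5 = B*s**2 + 5 = 5 + B*s**2)
(15*(-31))*q(u(-4, 5), -2) = (15*(-31))*(5 + 2*(-2)**2) = -465*(5 + 2*4) = -465*(5 + 8) = -465*13 = -6045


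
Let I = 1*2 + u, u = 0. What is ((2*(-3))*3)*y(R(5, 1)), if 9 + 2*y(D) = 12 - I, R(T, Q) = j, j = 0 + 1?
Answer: -9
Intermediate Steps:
I = 2 (I = 1*2 + 0 = 2 + 0 = 2)
j = 1
R(T, Q) = 1
y(D) = ½ (y(D) = -9/2 + (12 - 1*2)/2 = -9/2 + (12 - 2)/2 = -9/2 + (½)*10 = -9/2 + 5 = ½)
((2*(-3))*3)*y(R(5, 1)) = ((2*(-3))*3)*(½) = -6*3*(½) = -18*½ = -9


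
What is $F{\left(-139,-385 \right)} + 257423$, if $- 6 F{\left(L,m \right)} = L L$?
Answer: $\frac{1525217}{6} \approx 2.542 \cdot 10^{5}$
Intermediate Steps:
$F{\left(L,m \right)} = - \frac{L^{2}}{6}$ ($F{\left(L,m \right)} = - \frac{L L}{6} = - \frac{L^{2}}{6}$)
$F{\left(-139,-385 \right)} + 257423 = - \frac{\left(-139\right)^{2}}{6} + 257423 = \left(- \frac{1}{6}\right) 19321 + 257423 = - \frac{19321}{6} + 257423 = \frac{1525217}{6}$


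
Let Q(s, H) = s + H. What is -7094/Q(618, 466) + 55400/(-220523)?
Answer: -812221881/119523466 ≈ -6.7955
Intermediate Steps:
Q(s, H) = H + s
-7094/Q(618, 466) + 55400/(-220523) = -7094/(466 + 618) + 55400/(-220523) = -7094/1084 + 55400*(-1/220523) = -7094*1/1084 - 55400/220523 = -3547/542 - 55400/220523 = -812221881/119523466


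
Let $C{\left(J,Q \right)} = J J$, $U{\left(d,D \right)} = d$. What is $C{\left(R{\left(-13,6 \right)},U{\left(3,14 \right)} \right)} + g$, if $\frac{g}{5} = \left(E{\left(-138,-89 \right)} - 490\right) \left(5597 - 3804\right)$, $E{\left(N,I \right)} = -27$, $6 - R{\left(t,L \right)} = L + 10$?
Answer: $-4634805$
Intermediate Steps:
$R{\left(t,L \right)} = -4 - L$ ($R{\left(t,L \right)} = 6 - \left(L + 10\right) = 6 - \left(10 + L\right) = -4 - L$)
$g = -4634905$ ($g = 5 \left(-27 - 490\right) \left(5597 - 3804\right) = 5 \left(\left(-517\right) 1793\right) = 5 \left(-926981\right) = -4634905$)
$C{\left(J,Q \right)} = J^{2}$
$C{\left(R{\left(-13,6 \right)},U{\left(3,14 \right)} \right)} + g = \left(-4 - 6\right)^{2} - 4634905 = \left(-10\right)^{2} - 4634905 = 100 - 4634905 = -4634805$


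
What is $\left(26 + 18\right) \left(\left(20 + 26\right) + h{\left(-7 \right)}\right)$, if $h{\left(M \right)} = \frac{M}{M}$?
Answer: $2068$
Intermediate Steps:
$h{\left(M \right)} = 1$
$\left(26 + 18\right) \left(\left(20 + 26\right) + h{\left(-7 \right)}\right) = \left(26 + 18\right) \left(\left(20 + 26\right) + 1\right) = 44 \left(46 + 1\right) = 44 \cdot 47 = 2068$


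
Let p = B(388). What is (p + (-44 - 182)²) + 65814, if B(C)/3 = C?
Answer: 118054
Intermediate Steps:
B(C) = 3*C
p = 1164 (p = 3*388 = 1164)
(p + (-44 - 182)²) + 65814 = (1164 + (-44 - 182)²) + 65814 = (1164 + (-226)²) + 65814 = (1164 + 51076) + 65814 = 52240 + 65814 = 118054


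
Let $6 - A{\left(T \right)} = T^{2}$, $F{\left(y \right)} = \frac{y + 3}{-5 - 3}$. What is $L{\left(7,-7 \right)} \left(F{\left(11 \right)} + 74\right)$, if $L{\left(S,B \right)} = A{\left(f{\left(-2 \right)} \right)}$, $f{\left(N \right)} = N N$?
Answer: $- \frac{1445}{2} \approx -722.5$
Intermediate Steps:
$F{\left(y \right)} = - \frac{3}{8} - \frac{y}{8}$ ($F{\left(y \right)} = \frac{3 + y}{-8} = \left(3 + y\right) \left(- \frac{1}{8}\right) = - \frac{3}{8} - \frac{y}{8}$)
$f{\left(N \right)} = N^{2}$
$A{\left(T \right)} = 6 - T^{2}$
$L{\left(S,B \right)} = -10$ ($L{\left(S,B \right)} = 6 - \left(\left(-2\right)^{2}\right)^{2} = 6 - 4^{2} = 6 - 16 = -10$)
$L{\left(7,-7 \right)} \left(F{\left(11 \right)} + 74\right) = - 10 \left(\left(- \frac{3}{8} - \frac{11}{8}\right) + 74\right) = - 10 \left(- \frac{7}{4} + 74\right) = \left(-10\right) \frac{289}{4} = - \frac{1445}{2}$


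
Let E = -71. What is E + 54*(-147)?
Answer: -8009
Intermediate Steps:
E + 54*(-147) = -71 + 54*(-147) = -71 - 7938 = -8009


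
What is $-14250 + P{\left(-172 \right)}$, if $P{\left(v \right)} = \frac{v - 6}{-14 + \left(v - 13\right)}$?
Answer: $- \frac{2835572}{199} \approx -14249.0$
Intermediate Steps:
$P{\left(v \right)} = \frac{-6 + v}{-27 + v}$ ($P{\left(v \right)} = \frac{v - 6}{-14 + \left(-13 + v\right)} = \frac{-6 + v}{-27 + v}$)
$-14250 + P{\left(-172 \right)} = -14250 + \frac{-6 - 172}{-27 - 172} = -14250 + \frac{1}{-199} \left(-178\right) = -14250 - - \frac{178}{199} = -14250 + \frac{178}{199} = - \frac{2835572}{199}$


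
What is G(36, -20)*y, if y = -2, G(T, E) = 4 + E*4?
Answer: 152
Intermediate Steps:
G(T, E) = 4 + 4*E
G(36, -20)*y = (4 + 4*(-20))*(-2) = (4 - 80)*(-2) = -76*(-2) = 152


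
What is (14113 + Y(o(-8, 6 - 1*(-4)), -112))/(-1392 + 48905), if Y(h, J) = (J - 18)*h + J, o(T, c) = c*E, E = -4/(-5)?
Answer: 12961/47513 ≈ 0.27279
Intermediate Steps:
E = ⅘ (E = -4*(-⅕) = ⅘ ≈ 0.80000)
o(T, c) = 4*c/5 (o(T, c) = c*(⅘) = 4*c/5)
Y(h, J) = J + h*(-18 + J) (Y(h, J) = (-18 + J)*h + J = h*(-18 + J) + J = J + h*(-18 + J))
(14113 + Y(o(-8, 6 - 1*(-4)), -112))/(-1392 + 48905) = (14113 + (-112 - 72*(6 - 1*(-4))/5 - 448*(6 - 1*(-4))/5))/(-1392 + 48905) = (14113 + (-112 - 72*(6 + 4)/5 - 448*(6 + 4)/5))/47513 = (14113 + (-112 - 72*10/5 - 448*10/5))*(1/47513) = (14113 + (-112 - 18*8 - 112*8))*(1/47513) = (14113 + (-112 - 144 - 896))*(1/47513) = (14113 - 1152)*(1/47513) = 12961*(1/47513) = 12961/47513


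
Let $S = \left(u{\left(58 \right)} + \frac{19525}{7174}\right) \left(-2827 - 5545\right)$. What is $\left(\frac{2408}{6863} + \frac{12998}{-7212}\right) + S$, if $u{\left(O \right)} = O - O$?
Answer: $- \frac{2022821918952043}{88770997086} \approx -22787.0$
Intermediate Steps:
$u{\left(O \right)} = 0$
$S = - \frac{81731650}{3587}$ ($S = \left(0 + \frac{19525}{7174}\right) \left(-2827 - 5545\right) = \left(0 + 19525 \cdot \frac{1}{7174}\right) \left(-8372\right) = \left(0 + \frac{19525}{7174}\right) \left(-8372\right) = \frac{19525}{7174} \left(-8372\right) = - \frac{81731650}{3587} \approx -22786.0$)
$\left(\frac{2408}{6863} + \frac{12998}{-7212}\right) + S = \left(\frac{2408}{6863} + \frac{12998}{-7212}\right) - \frac{81731650}{3587} = \left(2408 \cdot \frac{1}{6863} + 12998 \left(- \frac{1}{7212}\right)\right) - \frac{81731650}{3587} = \left(\frac{2408}{6863} - \frac{6499}{3606}\right) - \frac{81731650}{3587} = - \frac{35919389}{24747978} - \frac{81731650}{3587} = - \frac{2022821918952043}{88770997086}$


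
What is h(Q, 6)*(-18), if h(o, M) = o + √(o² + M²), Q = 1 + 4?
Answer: -90 - 18*√61 ≈ -230.58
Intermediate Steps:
Q = 5
h(o, M) = o + √(M² + o²)
h(Q, 6)*(-18) = (5 + √(6² + 5²))*(-18) = (5 + √(36 + 25))*(-18) = (5 + √61)*(-18) = -90 - 18*√61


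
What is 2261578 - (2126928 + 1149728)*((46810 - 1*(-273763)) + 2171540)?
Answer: -8165794752550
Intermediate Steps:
2261578 - (2126928 + 1149728)*((46810 - 1*(-273763)) + 2171540) = 2261578 - 3276656*((46810 + 273763) + 2171540) = 2261578 - 3276656*(320573 + 2171540) = 2261578 - 3276656*2492113 = 2261578 - 1*8165797014128 = 2261578 - 8165797014128 = -8165794752550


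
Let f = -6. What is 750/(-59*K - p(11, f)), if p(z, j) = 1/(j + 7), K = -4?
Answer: 150/47 ≈ 3.1915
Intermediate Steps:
p(z, j) = 1/(7 + j)
750/(-59*K - p(11, f)) = 750/(-59*(-4) - 1/(7 - 6)) = 750/(236 - 1/1) = 750/(236 - 1*1) = 750/(236 - 1) = 750/235 = 750*(1/235) = 150/47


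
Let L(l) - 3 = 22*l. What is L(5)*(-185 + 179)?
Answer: -678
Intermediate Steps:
L(l) = 3 + 22*l
L(5)*(-185 + 179) = (3 + 22*5)*(-185 + 179) = (3 + 110)*(-6) = 113*(-6) = -678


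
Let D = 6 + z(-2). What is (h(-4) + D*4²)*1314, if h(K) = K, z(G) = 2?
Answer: 162936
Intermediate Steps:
D = 8 (D = 6 + 2 = 8)
(h(-4) + D*4²)*1314 = (-4 + 8*4²)*1314 = (-4 + 8*16)*1314 = (-4 + 128)*1314 = 124*1314 = 162936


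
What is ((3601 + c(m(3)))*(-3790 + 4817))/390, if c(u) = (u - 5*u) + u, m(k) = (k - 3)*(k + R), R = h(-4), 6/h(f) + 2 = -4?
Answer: 284479/30 ≈ 9482.6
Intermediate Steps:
h(f) = -1 (h(f) = 6/(-2 - 4) = 6/(-6) = 6*(-1/6) = -1)
R = -1
m(k) = (-1 + k)*(-3 + k) (m(k) = (k - 3)*(k - 1) = (-3 + k)*(-1 + k) = (-1 + k)*(-3 + k))
c(u) = -3*u (c(u) = -4*u + u = -3*u)
((3601 + c(m(3)))*(-3790 + 4817))/390 = ((3601 - 3*(3 + 3**2 - 4*3))*(-3790 + 4817))/390 = ((3601 - 3*(3 + 9 - 12))*1027)*(1/390) = ((3601 - 3*0)*1027)*(1/390) = ((3601 + 0)*1027)*(1/390) = (3601*1027)*(1/390) = 3698227*(1/390) = 284479/30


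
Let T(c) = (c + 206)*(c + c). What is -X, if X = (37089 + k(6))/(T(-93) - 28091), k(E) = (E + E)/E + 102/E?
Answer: 37108/49109 ≈ 0.75562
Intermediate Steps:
T(c) = 2*c*(206 + c) (T(c) = (206 + c)*(2*c) = 2*c*(206 + c))
k(E) = 2 + 102/E (k(E) = (2*E)/E + 102/E = 2 + 102/E)
X = -37108/49109 (X = (37089 + (2 + 102/6))/(2*(-93)*(206 - 93) - 28091) = (37089 + (2 + 102*(⅙)))/(2*(-93)*113 - 28091) = (37089 + (2 + 17))/(-21018 - 28091) = (37089 + 19)/(-49109) = 37108*(-1/49109) = -37108/49109 ≈ -0.75562)
-X = -1*(-37108/49109) = 37108/49109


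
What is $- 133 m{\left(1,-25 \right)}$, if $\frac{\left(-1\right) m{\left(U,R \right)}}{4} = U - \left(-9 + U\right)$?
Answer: $4788$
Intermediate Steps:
$m{\left(U,R \right)} = -36$ ($m{\left(U,R \right)} = - 4 \left(U - \left(-9 + U\right)\right) = \left(-4\right) 9 = -36$)
$- 133 m{\left(1,-25 \right)} = \left(-133\right) \left(-36\right) = 4788$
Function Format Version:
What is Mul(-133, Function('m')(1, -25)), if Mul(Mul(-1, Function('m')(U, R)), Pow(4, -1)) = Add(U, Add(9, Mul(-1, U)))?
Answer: 4788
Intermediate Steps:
Function('m')(U, R) = -36 (Function('m')(U, R) = Mul(-4, Add(U, Add(9, Mul(-1, U)))) = Mul(-4, 9) = -36)
Mul(-133, Function('m')(1, -25)) = Mul(-133, -36) = 4788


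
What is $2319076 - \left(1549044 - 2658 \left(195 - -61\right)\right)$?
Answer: $1450480$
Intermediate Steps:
$2319076 - \left(1549044 - 2658 \left(195 - -61\right)\right) = 2319076 - \left(1549044 - 2658 \left(195 + 61\right)\right) = 2319076 - \left(1549044 - 680448\right) = 2319076 - 868596 = 1450480$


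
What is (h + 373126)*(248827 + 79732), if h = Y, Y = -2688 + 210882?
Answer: 190997917880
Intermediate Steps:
Y = 208194
h = 208194
(h + 373126)*(248827 + 79732) = (208194 + 373126)*(248827 + 79732) = 581320*328559 = 190997917880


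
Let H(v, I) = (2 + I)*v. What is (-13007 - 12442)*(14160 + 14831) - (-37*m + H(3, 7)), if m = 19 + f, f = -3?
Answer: -737791394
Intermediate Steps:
m = 16 (m = 19 - 3 = 16)
H(v, I) = v*(2 + I)
(-13007 - 12442)*(14160 + 14831) - (-37*m + H(3, 7)) = (-13007 - 12442)*(14160 + 14831) - (-37*16 + 3*(2 + 7)) = -25449*28991 - (-592 + 3*9) = -737791959 - (-592 + 27) = -737791959 - 1*(-565) = -737791959 + 565 = -737791394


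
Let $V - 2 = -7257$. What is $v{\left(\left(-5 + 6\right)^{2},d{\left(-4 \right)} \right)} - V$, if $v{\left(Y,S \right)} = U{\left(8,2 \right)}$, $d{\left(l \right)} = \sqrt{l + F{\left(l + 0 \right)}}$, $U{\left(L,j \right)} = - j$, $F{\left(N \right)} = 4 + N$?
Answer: $7253$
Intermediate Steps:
$V = -7255$ ($V = 2 - 7257 = -7255$)
$d{\left(l \right)} = \sqrt{4 + 2 l}$ ($d{\left(l \right)} = \sqrt{l + \left(4 + \left(l + 0\right)\right)} = \sqrt{l + \left(4 + l\right)} = \sqrt{4 + 2 l}$)
$v{\left(Y,S \right)} = -2$ ($v{\left(Y,S \right)} = \left(-1\right) 2 = -2$)
$v{\left(\left(-5 + 6\right)^{2},d{\left(-4 \right)} \right)} - V = -2 - -7255 = -2 + 7255 = 7253$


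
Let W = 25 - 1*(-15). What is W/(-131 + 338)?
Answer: 40/207 ≈ 0.19324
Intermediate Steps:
W = 40 (W = 25 + 15 = 40)
W/(-131 + 338) = 40/(-131 + 338) = 40/207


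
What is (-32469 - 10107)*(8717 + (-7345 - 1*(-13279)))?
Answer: -623780976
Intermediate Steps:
(-32469 - 10107)*(8717 + (-7345 - 1*(-13279))) = -42576*(8717 + (-7345 + 13279)) = -42576*(8717 + 5934) = -42576*14651 = -623780976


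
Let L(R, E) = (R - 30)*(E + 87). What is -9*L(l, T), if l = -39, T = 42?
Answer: 80109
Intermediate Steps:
L(R, E) = (-30 + R)*(87 + E)
-9*L(l, T) = -9*(-2610 - 30*42 + 87*(-39) + 42*(-39)) = -9*(-2610 - 1260 - 3393 - 1638) = -9*(-8901) = 80109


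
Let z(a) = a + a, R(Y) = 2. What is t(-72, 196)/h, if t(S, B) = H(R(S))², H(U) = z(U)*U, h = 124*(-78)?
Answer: -8/1209 ≈ -0.0066170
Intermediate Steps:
h = -9672
z(a) = 2*a
H(U) = 2*U² (H(U) = (2*U)*U = 2*U²)
t(S, B) = 64 (t(S, B) = (2*2²)² = (2*4)² = 8² = 64)
t(-72, 196)/h = 64/(-9672) = 64*(-1/9672) = -8/1209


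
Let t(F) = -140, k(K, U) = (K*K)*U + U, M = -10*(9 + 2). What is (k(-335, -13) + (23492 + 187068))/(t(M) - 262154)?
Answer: 624189/131147 ≈ 4.7595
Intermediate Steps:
M = -110 (M = -10*11 = -110)
k(K, U) = U + U*K**2 (k(K, U) = K**2*U + U = U*K**2 + U = U + U*K**2)
(k(-335, -13) + (23492 + 187068))/(t(M) - 262154) = (-13*(1 + (-335)**2) + (23492 + 187068))/(-140 - 262154) = (-13*(1 + 112225) + 210560)/(-262294) = (-13*112226 + 210560)*(-1/262294) = (-1458938 + 210560)*(-1/262294) = -1248378*(-1/262294) = 624189/131147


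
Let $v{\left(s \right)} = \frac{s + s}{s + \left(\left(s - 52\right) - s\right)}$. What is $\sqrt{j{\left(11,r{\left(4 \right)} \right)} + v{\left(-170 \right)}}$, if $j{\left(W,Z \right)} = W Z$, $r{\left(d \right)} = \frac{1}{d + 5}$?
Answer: $\frac{\sqrt{33929}}{111} \approx 1.6594$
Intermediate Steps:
$r{\left(d \right)} = \frac{1}{5 + d}$
$v{\left(s \right)} = \frac{2 s}{-52 + s}$ ($v{\left(s \right)} = \frac{2 s}{s + \left(\left(s - 52\right) - s\right)} = \frac{2 s}{s + \left(\left(-52 + s\right) - s\right)} = \frac{2 s}{s - 52} = \frac{2 s}{-52 + s}$)
$\sqrt{j{\left(11,r{\left(4 \right)} \right)} + v{\left(-170 \right)}} = \sqrt{\frac{11}{5 + 4} + 2 \left(-170\right) \frac{1}{-52 - 170}} = \sqrt{\frac{11}{9} + 2 \left(-170\right) \frac{1}{-222}} = \sqrt{11 \cdot \frac{1}{9} + 2 \left(-170\right) \left(- \frac{1}{222}\right)} = \sqrt{\frac{11}{9} + \frac{170}{111}} = \sqrt{\frac{917}{333}} = \frac{\sqrt{33929}}{111}$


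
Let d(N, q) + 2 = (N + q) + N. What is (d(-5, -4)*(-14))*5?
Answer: 1120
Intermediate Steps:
d(N, q) = -2 + q + 2*N (d(N, q) = -2 + ((N + q) + N) = -2 + (q + 2*N) = -2 + q + 2*N)
(d(-5, -4)*(-14))*5 = ((-2 - 4 + 2*(-5))*(-14))*5 = ((-2 - 4 - 10)*(-14))*5 = -16*(-14)*5 = 224*5 = 1120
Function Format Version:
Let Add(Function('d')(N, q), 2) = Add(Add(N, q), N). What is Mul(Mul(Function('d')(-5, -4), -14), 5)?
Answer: 1120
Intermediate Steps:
Function('d')(N, q) = Add(-2, q, Mul(2, N)) (Function('d')(N, q) = Add(-2, Add(Add(N, q), N)) = Add(-2, Add(q, Mul(2, N))) = Add(-2, q, Mul(2, N)))
Mul(Mul(Function('d')(-5, -4), -14), 5) = Mul(Mul(Add(-2, -4, Mul(2, -5)), -14), 5) = Mul(Mul(Add(-2, -4, -10), -14), 5) = Mul(Mul(-16, -14), 5) = Mul(224, 5) = 1120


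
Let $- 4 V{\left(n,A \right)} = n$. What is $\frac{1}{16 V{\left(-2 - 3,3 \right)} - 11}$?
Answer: $\frac{1}{9} \approx 0.11111$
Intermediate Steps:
$V{\left(n,A \right)} = - \frac{n}{4}$
$\frac{1}{16 V{\left(-2 - 3,3 \right)} - 11} = \frac{1}{16 \left(- \frac{-2 - 3}{4}\right) - 11} = \frac{1}{16 \left(\left(- \frac{1}{4}\right) \left(-5\right)\right) - 11} = \frac{1}{16 \cdot \frac{5}{4} - 11} = \frac{1}{20 - 11} = \frac{1}{9}$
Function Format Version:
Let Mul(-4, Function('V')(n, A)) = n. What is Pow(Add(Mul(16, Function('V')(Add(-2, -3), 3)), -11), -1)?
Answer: Rational(1, 9) ≈ 0.11111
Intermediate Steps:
Function('V')(n, A) = Mul(Rational(-1, 4), n)
Pow(Add(Mul(16, Function('V')(Add(-2, -3), 3)), -11), -1) = Pow(Add(Mul(16, Mul(Rational(-1, 4), Add(-2, -3))), -11), -1) = Pow(Add(Mul(16, Mul(Rational(-1, 4), -5)), -11), -1) = Pow(Add(Mul(16, Rational(5, 4)), -11), -1) = Pow(Add(20, -11), -1) = Pow(9, -1) = Rational(1, 9)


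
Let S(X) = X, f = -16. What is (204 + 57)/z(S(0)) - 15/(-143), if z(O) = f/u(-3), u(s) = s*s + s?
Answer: -111849/1144 ≈ -97.770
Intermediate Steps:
u(s) = s + s² (u(s) = s² + s = s + s²)
z(O) = -8/3 (z(O) = -16*(-1/(3*(1 - 3))) = -16/((-3*(-2))) = -16/6 = -16*⅙ = -8/3)
(204 + 57)/z(S(0)) - 15/(-143) = (204 + 57)/(-8/3) - 15/(-143) = 261*(-3/8) - 15*(-1/143) = -783/8 + 15/143 = -111849/1144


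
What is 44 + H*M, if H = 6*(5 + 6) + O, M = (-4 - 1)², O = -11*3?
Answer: 869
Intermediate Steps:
O = -33
M = 25 (M = (-5)² = 25)
H = 33 (H = 6*(5 + 6) - 33 = 6*11 - 33 = 66 - 33 = 33)
44 + H*M = 44 + 33*25 = 44 + 825 = 869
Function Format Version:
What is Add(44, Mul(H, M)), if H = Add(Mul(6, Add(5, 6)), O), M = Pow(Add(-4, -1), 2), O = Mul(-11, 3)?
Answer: 869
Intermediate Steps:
O = -33
M = 25 (M = Pow(-5, 2) = 25)
H = 33 (H = Add(Mul(6, Add(5, 6)), -33) = Add(Mul(6, 11), -33) = Add(66, -33) = 33)
Add(44, Mul(H, M)) = Add(44, Mul(33, 25)) = Add(44, 825) = 869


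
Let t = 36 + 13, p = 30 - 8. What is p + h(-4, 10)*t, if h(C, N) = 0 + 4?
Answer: 218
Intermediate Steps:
p = 22
h(C, N) = 4
t = 49
p + h(-4, 10)*t = 22 + 4*49 = 22 + 196 = 218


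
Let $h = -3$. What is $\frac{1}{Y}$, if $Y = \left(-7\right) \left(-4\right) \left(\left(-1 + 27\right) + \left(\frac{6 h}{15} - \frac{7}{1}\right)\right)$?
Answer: $\frac{5}{2492} \approx 0.0020064$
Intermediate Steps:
$Y = \frac{2492}{5}$ ($Y = \left(-7\right) \left(-4\right) \left(\left(-1 + 27\right) - \left(7 - \frac{6 \left(-3\right)}{15}\right)\right) = 28 \left(26 - \frac{41}{5}\right) = 28 \cdot \frac{89}{5} = \frac{2492}{5} \approx 498.4$)
$\frac{1}{Y} = \frac{1}{\frac{2492}{5}} = \frac{5}{2492}$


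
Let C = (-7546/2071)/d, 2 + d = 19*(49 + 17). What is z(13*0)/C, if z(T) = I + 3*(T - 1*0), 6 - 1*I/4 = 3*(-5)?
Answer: -15557352/539 ≈ -28863.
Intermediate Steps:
d = 1252 (d = -2 + 19*(49 + 17) = -2 + 19*66 = -2 + 1254 = 1252)
C = -3773/1296446 (C = -7546/2071/1252 = -7546*1/2071*(1/1252) = -7546/2071*1/1252 = -3773/1296446 ≈ -0.0029103)
I = 84 (I = 24 - 12*(-5) = 24 - 4*(-15) = 24 + 60 = 84)
z(T) = 84 + 3*T (z(T) = 84 + 3*(T - 1*0) = 84 + 3*(T + 0) = 84 + 3*T)
z(13*0)/C = (84 + 3*(13*0))/(-3773/1296446) = (84 + 3*0)*(-1296446/3773) = (84 + 0)*(-1296446/3773) = 84*(-1296446/3773) = -15557352/539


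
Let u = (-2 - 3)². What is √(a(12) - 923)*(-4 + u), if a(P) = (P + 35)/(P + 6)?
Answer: 7*I*√33134/2 ≈ 637.1*I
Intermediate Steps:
a(P) = (35 + P)/(6 + P)
u = 25 (u = (-5)² = 25)
√(a(12) - 923)*(-4 + u) = √((35 + 12)/(6 + 12) - 923)*(-4 + 25) = √(47/18 - 923)*21 = √(-16567/18)*21 = (I*√33134/6)*21 = 7*I*√33134/2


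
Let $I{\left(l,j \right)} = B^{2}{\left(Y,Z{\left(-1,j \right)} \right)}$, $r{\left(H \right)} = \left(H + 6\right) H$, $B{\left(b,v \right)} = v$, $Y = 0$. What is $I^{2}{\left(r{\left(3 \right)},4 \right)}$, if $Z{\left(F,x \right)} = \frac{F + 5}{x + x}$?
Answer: $\frac{1}{16} \approx 0.0625$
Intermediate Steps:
$Z{\left(F,x \right)} = \frac{5 + F}{2 x}$
$r{\left(H \right)} = H \left(6 + H\right)$ ($r{\left(H \right)} = \left(6 + H\right) H = H \left(6 + H\right)$)
$I{\left(l,j \right)} = \frac{4}{j^{2}}$ ($I{\left(l,j \right)} = \left(\frac{5 - 1}{2 j}\right)^{2} = \left(\frac{1}{2} \frac{1}{j} 4\right)^{2} = \left(\frac{2}{j}\right)^{2} = \frac{4}{j^{2}}$)
$I^{2}{\left(r{\left(3 \right)},4 \right)} = \left(\frac{4}{16}\right)^{2} = \left(4 \cdot \frac{1}{16}\right)^{2} = \left(\frac{1}{4}\right)^{2} = \frac{1}{16}$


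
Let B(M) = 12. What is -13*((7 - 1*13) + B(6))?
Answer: -78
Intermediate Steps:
-13*((7 - 1*13) + B(6)) = -13*((7 - 1*13) + 12) = -13*((7 - 13) + 12) = -13*(-6 + 12) = -13*6 = -78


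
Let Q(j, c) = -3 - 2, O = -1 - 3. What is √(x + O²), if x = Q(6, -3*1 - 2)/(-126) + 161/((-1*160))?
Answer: √10607590/840 ≈ 3.8773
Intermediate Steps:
O = -4
Q(j, c) = -5
x = -9743/10080 (x = -5/(-126) + 161/((-1*160)) = -5*(-1/126) + 161/(-160) = 5/126 + 161*(-1/160) = 5/126 - 161/160 = -9743/10080 ≈ -0.96657)
√(x + O²) = √(-9743/10080 + (-4)²) = √(-9743/10080 + 16) = √(151537/10080) = √10607590/840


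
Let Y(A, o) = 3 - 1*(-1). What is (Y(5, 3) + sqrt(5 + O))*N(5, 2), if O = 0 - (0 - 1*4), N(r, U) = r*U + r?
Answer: 105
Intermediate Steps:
N(r, U) = r + U*r (N(r, U) = U*r + r = r + U*r)
Y(A, o) = 4 (Y(A, o) = 3 + 1 = 4)
O = 4 (O = 0 - (0 - 4) = 0 - 1*(-4) = 0 + 4 = 4)
(Y(5, 3) + sqrt(5 + O))*N(5, 2) = (4 + sqrt(5 + 4))*(5*(1 + 2)) = (4 + sqrt(9))*(5*3) = (4 + 3)*15 = 7*15 = 105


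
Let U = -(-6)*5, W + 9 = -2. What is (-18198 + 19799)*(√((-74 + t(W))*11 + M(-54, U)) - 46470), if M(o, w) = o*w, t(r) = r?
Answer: -74398470 + 1601*I*√2555 ≈ -7.4398e+7 + 80926.0*I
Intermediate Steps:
W = -11 (W = -9 - 2 = -11)
U = 30 (U = -1*(-30) = 30)
(-18198 + 19799)*(√((-74 + t(W))*11 + M(-54, U)) - 46470) = (-18198 + 19799)*(√((-74 - 11)*11 - 54*30) - 46470) = 1601*(√(-85*11 - 1620) - 46470) = 1601*(√(-935 - 1620) - 46470) = 1601*(√(-2555) - 46470) = 1601*(I*√2555 - 46470) = 1601*(-46470 + I*√2555) = -74398470 + 1601*I*√2555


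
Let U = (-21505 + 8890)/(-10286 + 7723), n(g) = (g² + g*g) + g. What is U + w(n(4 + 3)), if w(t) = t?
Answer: 281730/2563 ≈ 109.92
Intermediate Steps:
n(g) = g + 2*g² (n(g) = (g² + g²) + g = 2*g² + g = g + 2*g²)
U = 12615/2563 (U = -12615/(-2563) = -12615*(-1/2563) = 12615/2563 ≈ 4.9220)
U + w(n(4 + 3)) = 12615/2563 + (4 + 3)*(1 + 2*(4 + 3)) = 12615/2563 + 7*(1 + 2*7) = 12615/2563 + 7*(1 + 14) = 12615/2563 + 7*15 = 12615/2563 + 105 = 281730/2563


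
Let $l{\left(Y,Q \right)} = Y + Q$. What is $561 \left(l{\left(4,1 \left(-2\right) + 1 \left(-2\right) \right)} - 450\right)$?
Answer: $-252450$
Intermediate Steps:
$l{\left(Y,Q \right)} = Q + Y$
$561 \left(l{\left(4,1 \left(-2\right) + 1 \left(-2\right) \right)} - 450\right) = 561 \left(\left(\left(1 \left(-2\right) + 1 \left(-2\right)\right) + 4\right) - 450\right) = 561 \left(\left(\left(-2 - 2\right) + 4\right) - 450\right) = 561 \left(\left(-4 + 4\right) - 450\right) = 561 \left(0 - 450\right) = 561 \left(-450\right) = -252450$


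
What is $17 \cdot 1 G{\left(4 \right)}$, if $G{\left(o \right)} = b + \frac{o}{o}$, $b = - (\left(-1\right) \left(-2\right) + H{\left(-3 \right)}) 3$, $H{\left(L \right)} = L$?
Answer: $68$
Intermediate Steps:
$b = 3$ ($b = - (\left(-1\right) \left(-2\right) - 3) 3 = - (2 - 3) 3 = \left(-1\right) \left(-1\right) 3 = 1 \cdot 3 = 3$)
$G{\left(o \right)} = 4$ ($G{\left(o \right)} = 3 + \frac{o}{o} = 3 + 1 = 4$)
$17 \cdot 1 G{\left(4 \right)} = 17 \cdot 1 \cdot 4 = 17 \cdot 4 = 68$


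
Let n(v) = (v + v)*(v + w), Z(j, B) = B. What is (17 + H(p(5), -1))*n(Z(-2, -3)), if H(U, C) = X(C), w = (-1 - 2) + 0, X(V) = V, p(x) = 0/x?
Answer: 576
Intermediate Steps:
p(x) = 0
w = -3 (w = -3 + 0 = -3)
H(U, C) = C
n(v) = 2*v*(-3 + v) (n(v) = (v + v)*(v - 3) = (2*v)*(-3 + v) = 2*v*(-3 + v))
(17 + H(p(5), -1))*n(Z(-2, -3)) = (17 - 1)*(2*(-3)*(-3 - 3)) = 16*(2*(-3)*(-6)) = 16*36 = 576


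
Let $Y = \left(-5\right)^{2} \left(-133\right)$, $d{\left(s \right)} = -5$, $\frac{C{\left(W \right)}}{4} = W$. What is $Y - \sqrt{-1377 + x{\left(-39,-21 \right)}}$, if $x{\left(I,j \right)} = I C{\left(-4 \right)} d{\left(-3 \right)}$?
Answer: $-3325 - i \sqrt{4497} \approx -3325.0 - 67.06 i$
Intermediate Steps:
$C{\left(W \right)} = 4 W$
$x{\left(I,j \right)} = 80 I$ ($x{\left(I,j \right)} = I 4 \left(-4\right) \left(-5\right) = I \left(-16\right) \left(-5\right) = - 16 I \left(-5\right) = 80 I$)
$Y = -3325$ ($Y = 25 \left(-133\right) = -3325$)
$Y - \sqrt{-1377 + x{\left(-39,-21 \right)}} = -3325 - \sqrt{-1377 + 80 \left(-39\right)} = -3325 - \sqrt{-1377 - 3120} = -3325 - \sqrt{-4497} = -3325 - i \sqrt{4497}$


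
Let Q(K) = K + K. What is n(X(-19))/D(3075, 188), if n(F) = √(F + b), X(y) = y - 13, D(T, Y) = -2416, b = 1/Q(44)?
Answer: -I*√61930/106304 ≈ -0.002341*I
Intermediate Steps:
Q(K) = 2*K
b = 1/88 (b = 1/(2*44) = 1/88 ≈ 0.011364)
X(y) = -13 + y
n(F) = √(1/88 + F) (n(F) = √(F + 1/88) = √(1/88 + F))
n(X(-19))/D(3075, 188) = (√(22 + 1936*(-13 - 19))/44)/(-2416) = (√(22 + 1936*(-32))/44)*(-1/2416) = (√(22 - 61952)/44)*(-1/2416) = (√(-61930)/44)*(-1/2416) = ((I*√61930)/44)*(-1/2416) = (I*√61930/44)*(-1/2416) = -I*√61930/106304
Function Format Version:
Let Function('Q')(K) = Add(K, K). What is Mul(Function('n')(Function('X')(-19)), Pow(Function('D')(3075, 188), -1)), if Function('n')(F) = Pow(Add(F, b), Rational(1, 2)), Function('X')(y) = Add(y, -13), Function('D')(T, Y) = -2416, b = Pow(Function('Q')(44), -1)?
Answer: Mul(Rational(-1, 106304), I, Pow(61930, Rational(1, 2))) ≈ Mul(-0.0023410, I)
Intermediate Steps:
Function('Q')(K) = Mul(2, K)
b = Rational(1, 88) (b = Pow(Mul(2, 44), -1) = Pow(88, -1) = Rational(1, 88) ≈ 0.011364)
Function('X')(y) = Add(-13, y)
Function('n')(F) = Pow(Add(Rational(1, 88), F), Rational(1, 2)) (Function('n')(F) = Pow(Add(F, Rational(1, 88)), Rational(1, 2)) = Pow(Add(Rational(1, 88), F), Rational(1, 2)))
Mul(Function('n')(Function('X')(-19)), Pow(Function('D')(3075, 188), -1)) = Mul(Mul(Rational(1, 44), Pow(Add(22, Mul(1936, Add(-13, -19))), Rational(1, 2))), Pow(-2416, -1)) = Mul(Mul(Rational(1, 44), Pow(Add(22, Mul(1936, -32)), Rational(1, 2))), Rational(-1, 2416)) = Mul(Mul(Rational(1, 44), Pow(Add(22, -61952), Rational(1, 2))), Rational(-1, 2416)) = Mul(Mul(Rational(1, 44), Pow(-61930, Rational(1, 2))), Rational(-1, 2416)) = Mul(Mul(Rational(1, 44), Mul(I, Pow(61930, Rational(1, 2)))), Rational(-1, 2416)) = Mul(Mul(Rational(1, 44), I, Pow(61930, Rational(1, 2))), Rational(-1, 2416)) = Mul(Rational(-1, 106304), I, Pow(61930, Rational(1, 2)))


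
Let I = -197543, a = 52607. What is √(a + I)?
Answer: 6*I*√4026 ≈ 380.7*I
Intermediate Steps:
√(a + I) = √(52607 - 197543) = √(-144936) = 6*I*√4026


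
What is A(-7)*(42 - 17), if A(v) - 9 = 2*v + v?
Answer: -300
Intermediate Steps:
A(v) = 9 + 3*v (A(v) = 9 + (2*v + v) = 9 + 3*v)
A(-7)*(42 - 17) = (9 + 3*(-7))*(42 - 17) = (9 - 21)*25 = -12*25 = -300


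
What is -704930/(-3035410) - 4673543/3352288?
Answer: -1182299077779/1017556851808 ≈ -1.1619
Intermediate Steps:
-704930/(-3035410) - 4673543/3352288 = -704930*(-1/3035410) - 4673543*1/3352288 = 70493/303541 - 4673543/3352288 = -1182299077779/1017556851808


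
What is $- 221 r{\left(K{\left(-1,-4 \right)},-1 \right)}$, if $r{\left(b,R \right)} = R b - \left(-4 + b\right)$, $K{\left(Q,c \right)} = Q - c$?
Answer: $442$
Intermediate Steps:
$r{\left(b,R \right)} = 4 - b + R b$
$- 221 r{\left(K{\left(-1,-4 \right)},-1 \right)} = - 221 \left(4 - \left(-1 - -4\right) - \left(-1 - -4\right)\right) = - 221 \left(4 - \left(-1 + 4\right) - \left(-1 + 4\right)\right) = - 221 \left(4 - 3 - 3\right) = \left(-221\right) \left(-2\right) = 442$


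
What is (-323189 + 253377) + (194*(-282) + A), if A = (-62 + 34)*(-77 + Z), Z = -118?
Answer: -119060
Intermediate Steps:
A = 5460 (A = (-62 + 34)*(-77 - 118) = -28*(-195) = 5460)
(-323189 + 253377) + (194*(-282) + A) = (-323189 + 253377) + (194*(-282) + 5460) = -69812 + (-54708 + 5460) = -69812 - 49248 = -119060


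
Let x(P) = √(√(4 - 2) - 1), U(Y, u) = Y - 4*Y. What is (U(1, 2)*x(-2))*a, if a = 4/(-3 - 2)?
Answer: 12*√(-1 + √2)/5 ≈ 1.5446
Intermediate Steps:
U(Y, u) = -3*Y
a = -⅘ (a = 4/(-5) = 4*(-⅕) = -⅘ ≈ -0.80000)
x(P) = √(-1 + √2) (x(P) = √(√2 - 1) = √(-1 + √2))
(U(1, 2)*x(-2))*a = ((-3*1)*√(-1 + √2))*(-⅘) = -3*√(-1 + √2)*(-⅘) = 12*√(-1 + √2)/5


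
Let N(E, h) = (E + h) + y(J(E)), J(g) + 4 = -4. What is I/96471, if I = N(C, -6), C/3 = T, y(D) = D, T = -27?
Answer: -95/96471 ≈ -0.00098475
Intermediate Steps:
J(g) = -8 (J(g) = -4 - 4 = -8)
C = -81 (C = 3*(-27) = -81)
N(E, h) = -8 + E + h (N(E, h) = (E + h) - 8 = -8 + E + h)
I = -95 (I = -8 - 81 - 6 = -95)
I/96471 = -95/96471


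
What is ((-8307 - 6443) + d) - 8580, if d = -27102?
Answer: -50432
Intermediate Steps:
((-8307 - 6443) + d) - 8580 = ((-8307 - 6443) - 27102) - 8580 = (-14750 - 27102) - 8580 = -41852 - 8580 = -50432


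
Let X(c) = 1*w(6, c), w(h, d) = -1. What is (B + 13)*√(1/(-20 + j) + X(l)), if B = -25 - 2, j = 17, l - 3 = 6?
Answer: -28*I*√3/3 ≈ -16.166*I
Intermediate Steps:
l = 9 (l = 3 + 6 = 9)
X(c) = -1 (X(c) = 1*(-1) = -1)
B = -27
(B + 13)*√(1/(-20 + j) + X(l)) = (-27 + 13)*√(1/(-20 + 17) - 1) = -14*√(1/(-3) - 1) = -14*√(-⅓ - 1) = -28*I*√3/3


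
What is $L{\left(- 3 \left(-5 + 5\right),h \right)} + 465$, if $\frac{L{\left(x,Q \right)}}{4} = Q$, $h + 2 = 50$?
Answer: $657$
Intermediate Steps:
$h = 48$ ($h = -2 + 50 = 48$)
$L{\left(x,Q \right)} = 4 Q$
$L{\left(- 3 \left(-5 + 5\right),h \right)} + 465 = 4 \cdot 48 + 465 = 192 + 465 = 657$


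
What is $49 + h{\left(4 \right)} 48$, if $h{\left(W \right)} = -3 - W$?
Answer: $-287$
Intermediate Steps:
$49 + h{\left(4 \right)} 48 = 49 + \left(-3 - 4\right) 48 = 49 - 336 = -287$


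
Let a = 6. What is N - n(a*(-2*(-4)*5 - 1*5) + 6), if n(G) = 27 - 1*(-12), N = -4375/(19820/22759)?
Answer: -20068721/3964 ≈ -5062.7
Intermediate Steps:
N = -19914125/3964 (N = -4375/(19820*(1/22759)) = -4375/19820/22759 = -4375*22759/19820 = -19914125/3964 ≈ -5023.7)
n(G) = 39 (n(G) = 27 + 12 = 39)
N - n(a*(-2*(-4)*5 - 1*5) + 6) = -19914125/3964 - 1*39 = -19914125/3964 - 39 = -20068721/3964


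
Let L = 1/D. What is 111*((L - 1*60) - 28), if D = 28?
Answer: -273393/28 ≈ -9764.0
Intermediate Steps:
L = 1/28 ≈ 0.035714
111*((L - 1*60) - 28) = 111*((1/28 - 1*60) - 28) = 111*((1/28 - 60) - 28) = 111*(-1679/28 - 28) = 111*(-2463/28) = -273393/28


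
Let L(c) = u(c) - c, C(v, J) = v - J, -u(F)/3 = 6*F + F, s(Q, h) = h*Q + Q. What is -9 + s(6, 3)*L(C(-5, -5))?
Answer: -9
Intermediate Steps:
s(Q, h) = Q + Q*h (s(Q, h) = Q*h + Q = Q + Q*h)
u(F) = -21*F (u(F) = -3*(6*F + F) = -21*F)
L(c) = -22*c (L(c) = -21*c - c = -22*c)
-9 + s(6, 3)*L(C(-5, -5)) = -9 + (6*(1 + 3))*(-22*(-5 - 1*(-5))) = -9 + (6*4)*(-22*(-5 + 5)) = -9 + 24*(-22*0) = -9 + 24*0 = -9 + 0 = -9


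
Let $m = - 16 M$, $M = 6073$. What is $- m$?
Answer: $97168$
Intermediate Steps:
$m = -97168$ ($m = \left(-16\right) 6073 = -97168$)
$- m = \left(-1\right) \left(-97168\right) = 97168$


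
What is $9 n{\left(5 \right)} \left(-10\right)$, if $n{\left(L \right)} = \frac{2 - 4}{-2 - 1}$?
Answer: $-60$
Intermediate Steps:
$n{\left(L \right)} = \frac{2}{3}$ ($n{\left(L \right)} = - \frac{2}{-3} = \left(-2\right) \left(- \frac{1}{3}\right) = \frac{2}{3}$)
$9 n{\left(5 \right)} \left(-10\right) = 9 \cdot \frac{2}{3} \left(-10\right) = 6 \left(-10\right) = -60$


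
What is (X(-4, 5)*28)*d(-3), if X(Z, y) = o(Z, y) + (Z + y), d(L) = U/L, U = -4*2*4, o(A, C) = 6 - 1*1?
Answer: 1792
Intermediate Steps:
o(A, C) = 5 (o(A, C) = 6 - 1 = 5)
U = -32 (U = -8*4 = -32)
d(L) = -32/L
X(Z, y) = 5 + Z + y (X(Z, y) = 5 + (Z + y) = 5 + Z + y)
(X(-4, 5)*28)*d(-3) = ((5 - 4 + 5)*28)*(-32/(-3)) = (6*28)*(-32*(-⅓)) = 168*(32/3) = 1792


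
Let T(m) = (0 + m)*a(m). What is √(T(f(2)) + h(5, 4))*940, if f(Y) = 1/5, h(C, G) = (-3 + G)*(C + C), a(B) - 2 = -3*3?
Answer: 188*√215 ≈ 2756.6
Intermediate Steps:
a(B) = -7 (a(B) = 2 - 3*3 = 2 - 9 = -7)
h(C, G) = 2*C*(-3 + G) (h(C, G) = (-3 + G)*(2*C) = 2*C*(-3 + G))
f(Y) = ⅕
T(m) = -7*m (T(m) = (0 + m)*(-7) = m*(-7) = -7*m)
√(T(f(2)) + h(5, 4))*940 = √(-7*⅕ + 2*5*(-3 + 4))*940 = √(-7/5 + 2*5*1)*940 = √(-7/5 + 10)*940 = √(43/5)*940 = (√215/5)*940 = 188*√215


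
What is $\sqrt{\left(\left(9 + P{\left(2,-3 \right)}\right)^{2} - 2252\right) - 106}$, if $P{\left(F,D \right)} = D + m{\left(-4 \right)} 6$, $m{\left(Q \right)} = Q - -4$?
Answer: $3 i \sqrt{258} \approx 48.187 i$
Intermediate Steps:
$m{\left(Q \right)} = 4 + Q$ ($m{\left(Q \right)} = Q + 4 = 4 + Q$)
$P{\left(F,D \right)} = D$ ($P{\left(F,D \right)} = D + \left(4 - 4\right) 6 = D + 0 \cdot 6 = D + 0 = D$)
$\sqrt{\left(\left(9 + P{\left(2,-3 \right)}\right)^{2} - 2252\right) - 106} = \sqrt{\left(\left(9 - 3\right)^{2} - 2252\right) - 106} = \sqrt{\left(6^{2} - 2252\right) - 106} = \sqrt{\left(36 - 2252\right) - 106} = \sqrt{-2216 - 106} = \sqrt{-2322} = 3 i \sqrt{258}$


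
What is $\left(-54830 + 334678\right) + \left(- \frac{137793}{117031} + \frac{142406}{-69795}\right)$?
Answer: $\frac{207802015842449}{742561695} \approx 2.7985 \cdot 10^{5}$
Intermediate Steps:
$\left(-54830 + 334678\right) + \left(- \frac{137793}{117031} + \frac{142406}{-69795}\right) = 279848 + \left(\left(-137793\right) \frac{1}{117031} + 142406 \left(- \frac{1}{69795}\right)\right) = 279848 - \frac{2389379911}{742561695} = \frac{207802015842449}{742561695}$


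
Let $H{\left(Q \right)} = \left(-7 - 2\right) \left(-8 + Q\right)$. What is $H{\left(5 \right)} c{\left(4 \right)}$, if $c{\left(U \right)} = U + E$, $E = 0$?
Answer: $108$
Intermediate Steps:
$c{\left(U \right)} = U$ ($c{\left(U \right)} = U + 0 = U$)
$H{\left(Q \right)} = 72 - 9 Q$ ($H{\left(Q \right)} = - 9 \left(-8 + Q\right) = 72 - 9 Q$)
$H{\left(5 \right)} c{\left(4 \right)} = \left(72 - 45\right) 4 = 27 \cdot 4 = 108$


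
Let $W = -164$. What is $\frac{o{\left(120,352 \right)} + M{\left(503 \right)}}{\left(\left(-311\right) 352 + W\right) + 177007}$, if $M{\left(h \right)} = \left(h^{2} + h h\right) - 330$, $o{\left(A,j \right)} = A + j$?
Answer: $\frac{168720}{22457} \approx 7.513$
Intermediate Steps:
$M{\left(h \right)} = -330 + 2 h^{2}$ ($M{\left(h \right)} = \left(h^{2} + h^{2}\right) - 330 = 2 h^{2} - 330 = -330 + 2 h^{2}$)
$\frac{o{\left(120,352 \right)} + M{\left(503 \right)}}{\left(\left(-311\right) 352 + W\right) + 177007} = \frac{\left(120 + 352\right) - \left(330 - 2 \cdot 503^{2}\right)}{\left(\left(-311\right) 352 - 164\right) + 177007} = \frac{472 + \left(-330 + 2 \cdot 253009\right)}{\left(-109472 - 164\right) + 177007} = \frac{472 + \left(-330 + 506018\right)}{-109636 + 177007} = \frac{472 + 505688}{67371} = 506160 \cdot \frac{1}{67371} = \frac{168720}{22457}$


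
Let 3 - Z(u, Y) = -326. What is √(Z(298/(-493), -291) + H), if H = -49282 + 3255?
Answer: I*√45698 ≈ 213.77*I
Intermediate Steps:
Z(u, Y) = 329 (Z(u, Y) = 3 - 1*(-326) = 3 + 326 = 329)
H = -46027
√(Z(298/(-493), -291) + H) = √(329 - 46027) = √(-45698) = I*√45698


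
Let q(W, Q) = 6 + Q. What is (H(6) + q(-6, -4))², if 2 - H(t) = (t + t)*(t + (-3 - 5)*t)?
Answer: 258064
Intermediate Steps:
H(t) = 2 + 14*t² (H(t) = 2 - (t + t)*(t + (-3 - 5)*t) = 2 - 2*t*(t - 8*t) = 2 - 2*t*(-7*t) = 2 - (-14)*t² = 2 + 14*t²)
(H(6) + q(-6, -4))² = ((2 + 14*6²) + (6 - 4))² = ((2 + 14*36) + 2)² = ((2 + 504) + 2)² = (506 + 2)² = 508² = 258064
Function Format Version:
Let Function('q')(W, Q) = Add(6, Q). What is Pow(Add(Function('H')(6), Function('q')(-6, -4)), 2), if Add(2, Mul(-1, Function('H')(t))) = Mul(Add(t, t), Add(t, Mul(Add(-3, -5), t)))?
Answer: 258064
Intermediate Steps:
Function('H')(t) = Add(2, Mul(14, Pow(t, 2))) (Function('H')(t) = Add(2, Mul(-1, Mul(Add(t, t), Add(t, Mul(Add(-3, -5), t))))) = Add(2, Mul(-1, Mul(Mul(2, t), Add(t, Mul(-8, t))))) = Add(2, Mul(-1, Mul(Mul(2, t), Mul(-7, t)))) = Add(2, Mul(-1, Mul(-14, Pow(t, 2)))) = Add(2, Mul(14, Pow(t, 2))))
Pow(Add(Function('H')(6), Function('q')(-6, -4)), 2) = Pow(Add(Add(2, Mul(14, Pow(6, 2))), Add(6, -4)), 2) = Pow(Add(Add(2, Mul(14, 36)), 2), 2) = Pow(Add(Add(2, 504), 2), 2) = Pow(Add(506, 2), 2) = Pow(508, 2) = 258064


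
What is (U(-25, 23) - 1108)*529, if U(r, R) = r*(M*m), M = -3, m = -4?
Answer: -744832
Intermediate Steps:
U(r, R) = 12*r (U(r, R) = r*(-3*(-4)) = r*12 = 12*r)
(U(-25, 23) - 1108)*529 = (12*(-25) - 1108)*529 = (-300 - 1108)*529 = -1408*529 = -744832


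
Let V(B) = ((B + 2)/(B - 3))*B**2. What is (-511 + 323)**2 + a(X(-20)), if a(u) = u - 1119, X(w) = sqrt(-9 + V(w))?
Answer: 34225 + 3*sqrt(17871)/23 ≈ 34242.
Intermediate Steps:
V(B) = B**2*(2 + B)/(-3 + B) (V(B) = ((2 + B)/(-3 + B))*B**2 = B**2*(2 + B)/(-3 + B))
X(w) = sqrt(-9 + w**2*(2 + w)/(-3 + w))
a(u) = -1119 + u
(-511 + 323)**2 + a(X(-20)) = (-511 + 323)**2 + (-1119 + sqrt((27 - 9*(-20) + (-20)**2*(2 - 20))/(-3 - 20))) = (-188)**2 + (-1119 + sqrt((27 + 180 + 400*(-18))/(-23))) = 35344 + (-1119 + sqrt(-(27 + 180 - 7200)/23)) = 35344 + (-1119 + sqrt(-1/23*(-6993))) = 35344 + (-1119 + sqrt(6993/23)) = 35344 + (-1119 + 3*sqrt(17871)/23) = 34225 + 3*sqrt(17871)/23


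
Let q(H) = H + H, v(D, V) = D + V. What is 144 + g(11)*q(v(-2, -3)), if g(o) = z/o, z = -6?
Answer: 1644/11 ≈ 149.45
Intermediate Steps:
g(o) = -6/o
q(H) = 2*H
144 + g(11)*q(v(-2, -3)) = 144 + (-6/11)*(2*(-2 - 3)) = 144 + (-6*1/11)*(2*(-5)) = 144 - 6/11*(-10) = 144 + 60/11 = 1644/11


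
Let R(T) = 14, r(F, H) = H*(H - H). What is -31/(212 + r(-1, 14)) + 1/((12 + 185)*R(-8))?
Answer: -42643/292348 ≈ -0.14586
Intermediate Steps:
r(F, H) = 0 (r(F, H) = H*0 = 0)
-31/(212 + r(-1, 14)) + 1/((12 + 185)*R(-8)) = -31/(212 + 0) + 1/((12 + 185)*14) = -31/212 + (1/14)/197 = -31*1/212 + (1/197)*(1/14) = -31/212 + 1/2758 = -42643/292348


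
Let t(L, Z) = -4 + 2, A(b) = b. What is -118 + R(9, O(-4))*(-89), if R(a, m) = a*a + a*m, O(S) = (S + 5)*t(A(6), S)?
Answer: -5725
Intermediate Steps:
t(L, Z) = -2
O(S) = -10 - 2*S (O(S) = (S + 5)*(-2) = (5 + S)*(-2) = -10 - 2*S)
R(a, m) = a² + a*m
-118 + R(9, O(-4))*(-89) = -118 + (9*(9 + (-10 - 2*(-4))))*(-89) = -118 + (9*(9 + (-10 + 8)))*(-89) = -118 + (9*(9 - 2))*(-89) = -118 + (9*7)*(-89) = -118 + 63*(-89) = -118 - 5607 = -5725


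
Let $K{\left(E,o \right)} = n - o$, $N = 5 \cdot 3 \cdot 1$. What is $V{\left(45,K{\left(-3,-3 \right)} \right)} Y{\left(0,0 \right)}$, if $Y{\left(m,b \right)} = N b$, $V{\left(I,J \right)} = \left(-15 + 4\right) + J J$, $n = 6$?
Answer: $0$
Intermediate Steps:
$N = 15$ ($N = 15 \cdot 1 = 15$)
$K{\left(E,o \right)} = 6 - o$
$V{\left(I,J \right)} = -11 + J^{2}$
$Y{\left(m,b \right)} = 15 b$
$V{\left(45,K{\left(-3,-3 \right)} \right)} Y{\left(0,0 \right)} = \left(-11 + \left(6 - -3\right)^{2}\right) 15 \cdot 0 = \left(-11 + \left(6 + 3\right)^{2}\right) 0 = \left(-11 + 9^{2}\right) 0 = \left(-11 + 81\right) 0 = 70 \cdot 0 = 0$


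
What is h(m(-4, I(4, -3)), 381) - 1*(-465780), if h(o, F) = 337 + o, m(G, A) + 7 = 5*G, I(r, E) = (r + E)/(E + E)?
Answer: 466090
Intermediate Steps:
I(r, E) = (E + r)/(2*E) (I(r, E) = (E + r)/((2*E)) = (E + r)*(1/(2*E)) = (E + r)/(2*E))
m(G, A) = -7 + 5*G
h(m(-4, I(4, -3)), 381) - 1*(-465780) = (337 + (-7 + 5*(-4))) - 1*(-465780) = (337 + (-7 - 20)) + 465780 = (337 - 27) + 465780 = 310 + 465780 = 466090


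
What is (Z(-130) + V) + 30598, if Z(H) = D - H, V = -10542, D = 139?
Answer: 20325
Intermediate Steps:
Z(H) = 139 - H
(Z(-130) + V) + 30598 = ((139 - 1*(-130)) - 10542) + 30598 = ((139 + 130) - 10542) + 30598 = (269 - 10542) + 30598 = -10273 + 30598 = 20325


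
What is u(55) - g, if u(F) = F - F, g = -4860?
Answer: 4860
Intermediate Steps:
u(F) = 0
u(55) - g = 0 - 1*(-4860) = 0 + 4860 = 4860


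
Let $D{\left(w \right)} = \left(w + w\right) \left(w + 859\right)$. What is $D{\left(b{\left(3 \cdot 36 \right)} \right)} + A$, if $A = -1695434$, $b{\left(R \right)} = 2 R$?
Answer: $-1231034$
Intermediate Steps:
$D{\left(w \right)} = 2 w \left(859 + w\right)$
$D{\left(b{\left(3 \cdot 36 \right)} \right)} + A = 2 \cdot 2 \cdot 3 \cdot 36 \left(859 + 2 \cdot 3 \cdot 36\right) - 1695434 = 2 \cdot 2 \cdot 108 \left(859 + 2 \cdot 108\right) - 1695434 = 2 \cdot 216 \left(859 + 216\right) - 1695434 = 2 \cdot 216 \cdot 1075 - 1695434 = 464400 - 1695434 = -1231034$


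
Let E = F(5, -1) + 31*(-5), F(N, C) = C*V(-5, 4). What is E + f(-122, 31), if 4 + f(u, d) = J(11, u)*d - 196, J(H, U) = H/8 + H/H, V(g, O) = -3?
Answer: -2227/8 ≈ -278.38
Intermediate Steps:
J(H, U) = 1 + H/8 (J(H, U) = H*(1/8) + 1 = H/8 + 1 = 1 + H/8)
F(N, C) = -3*C (F(N, C) = C*(-3) = -3*C)
f(u, d) = -200 + 19*d/8 (f(u, d) = -4 + ((1 + (1/8)*11)*d - 196) = -4 + ((1 + 11/8)*d - 196) = -4 + (19*d/8 - 196) = -4 + (-196 + 19*d/8) = -200 + 19*d/8)
E = -152 (E = -3*(-1) + 31*(-5) = 3 - 155 = -152)
E + f(-122, 31) = -152 + (-200 + (19/8)*31) = -152 + (-200 + 589/8) = -152 - 1011/8 = -2227/8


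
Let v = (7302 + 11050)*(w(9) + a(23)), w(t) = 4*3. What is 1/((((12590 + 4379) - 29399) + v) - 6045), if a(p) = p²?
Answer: 1/9909957 ≈ 1.0091e-7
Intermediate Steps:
w(t) = 12
v = 9928432 (v = (7302 + 11050)*(12 + 23²) = 18352*(12 + 529) = 18352*541 = 9928432)
1/((((12590 + 4379) - 29399) + v) - 6045) = 1/((((12590 + 4379) - 29399) + 9928432) - 6045) = 1/(((16969 - 29399) + 9928432) - 6045) = 1/((-12430 + 9928432) - 6045) = 1/(9916002 - 6045) = 1/9909957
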